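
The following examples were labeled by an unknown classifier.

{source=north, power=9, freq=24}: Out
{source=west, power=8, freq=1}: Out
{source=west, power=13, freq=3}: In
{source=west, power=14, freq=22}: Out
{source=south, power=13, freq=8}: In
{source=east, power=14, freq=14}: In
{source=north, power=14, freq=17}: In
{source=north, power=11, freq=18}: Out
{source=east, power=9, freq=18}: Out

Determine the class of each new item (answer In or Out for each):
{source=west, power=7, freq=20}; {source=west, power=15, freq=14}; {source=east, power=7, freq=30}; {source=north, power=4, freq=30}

'In' ⟺ freq ≥ 3 AND freq ≤ 17.

Out, In, Out, Out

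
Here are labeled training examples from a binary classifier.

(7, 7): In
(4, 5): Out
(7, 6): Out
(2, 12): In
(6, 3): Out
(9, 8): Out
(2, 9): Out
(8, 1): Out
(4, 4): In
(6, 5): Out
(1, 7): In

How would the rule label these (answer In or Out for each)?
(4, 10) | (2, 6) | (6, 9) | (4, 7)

The simplest hypothesis consistent with all the labels is: sum is even.

In, In, Out, Out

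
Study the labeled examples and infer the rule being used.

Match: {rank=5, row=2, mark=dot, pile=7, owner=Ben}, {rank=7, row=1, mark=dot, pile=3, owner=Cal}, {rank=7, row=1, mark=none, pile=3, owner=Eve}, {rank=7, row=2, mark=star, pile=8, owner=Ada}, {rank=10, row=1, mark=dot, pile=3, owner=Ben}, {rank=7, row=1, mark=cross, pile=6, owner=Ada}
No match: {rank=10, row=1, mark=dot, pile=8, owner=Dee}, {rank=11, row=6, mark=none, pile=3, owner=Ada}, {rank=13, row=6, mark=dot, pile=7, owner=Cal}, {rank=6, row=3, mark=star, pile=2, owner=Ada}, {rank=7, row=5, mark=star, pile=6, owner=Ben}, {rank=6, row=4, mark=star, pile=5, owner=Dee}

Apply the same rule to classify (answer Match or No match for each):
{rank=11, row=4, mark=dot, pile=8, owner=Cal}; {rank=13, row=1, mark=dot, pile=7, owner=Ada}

The pattern is that an item is 'Match' exactly when: owner is not Dee AND row ≤ 2.

No match, Match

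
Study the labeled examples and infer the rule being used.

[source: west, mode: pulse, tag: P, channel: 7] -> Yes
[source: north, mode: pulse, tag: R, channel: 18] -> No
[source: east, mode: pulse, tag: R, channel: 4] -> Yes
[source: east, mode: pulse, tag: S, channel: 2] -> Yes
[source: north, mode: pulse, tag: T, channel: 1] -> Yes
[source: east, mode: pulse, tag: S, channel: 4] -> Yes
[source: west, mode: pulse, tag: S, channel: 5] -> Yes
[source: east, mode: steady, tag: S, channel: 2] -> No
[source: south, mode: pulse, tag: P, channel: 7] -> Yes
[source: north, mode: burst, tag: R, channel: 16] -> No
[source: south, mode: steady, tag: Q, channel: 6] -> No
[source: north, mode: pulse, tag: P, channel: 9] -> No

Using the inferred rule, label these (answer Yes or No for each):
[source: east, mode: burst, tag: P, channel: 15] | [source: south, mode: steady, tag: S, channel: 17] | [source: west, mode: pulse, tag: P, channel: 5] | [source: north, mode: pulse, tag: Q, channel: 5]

No, No, Yes, Yes

The pattern is that an item is 'Yes' exactly when: mode is pulse AND channel ≤ 7.
[source: east, mode: burst, tag: P, channel: 15]: No (mode is burst, channel = 15). [source: south, mode: steady, tag: S, channel: 17]: No (mode is steady, channel = 17). [source: west, mode: pulse, tag: P, channel: 5]: Yes (mode is pulse, channel = 5). [source: north, mode: pulse, tag: Q, channel: 5]: Yes (mode is pulse, channel = 5).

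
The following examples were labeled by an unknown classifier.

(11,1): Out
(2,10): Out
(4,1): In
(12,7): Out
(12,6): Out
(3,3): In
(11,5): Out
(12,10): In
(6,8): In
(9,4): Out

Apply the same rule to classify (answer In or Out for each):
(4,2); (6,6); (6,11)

In, In, Out

The distinguishing property — |first − second| ≤ 3 — holds for all the 'In' cases and none of the 'Out' cases.
(4,2): |4−2| = 2, qualifies → In. (6,6): |6−6| = 0, qualifies → In. (6,11): |6−11| = 5, doesn't qualify → Out.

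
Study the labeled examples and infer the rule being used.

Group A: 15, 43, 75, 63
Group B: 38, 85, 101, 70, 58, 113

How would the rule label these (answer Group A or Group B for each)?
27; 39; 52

Group A, Group A, Group B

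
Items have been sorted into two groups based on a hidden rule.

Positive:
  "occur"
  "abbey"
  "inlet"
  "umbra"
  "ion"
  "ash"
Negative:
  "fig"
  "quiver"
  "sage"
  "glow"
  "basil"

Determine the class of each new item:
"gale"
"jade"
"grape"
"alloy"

The simplest hypothesis consistent with all the labels is: starts with a vowel.
"gale" → starts with 'g' → Negative. "jade" → starts with 'j' → Negative. "grape" → starts with 'g' → Negative. "alloy" → starts with 'a' → Positive.

Negative, Negative, Negative, Positive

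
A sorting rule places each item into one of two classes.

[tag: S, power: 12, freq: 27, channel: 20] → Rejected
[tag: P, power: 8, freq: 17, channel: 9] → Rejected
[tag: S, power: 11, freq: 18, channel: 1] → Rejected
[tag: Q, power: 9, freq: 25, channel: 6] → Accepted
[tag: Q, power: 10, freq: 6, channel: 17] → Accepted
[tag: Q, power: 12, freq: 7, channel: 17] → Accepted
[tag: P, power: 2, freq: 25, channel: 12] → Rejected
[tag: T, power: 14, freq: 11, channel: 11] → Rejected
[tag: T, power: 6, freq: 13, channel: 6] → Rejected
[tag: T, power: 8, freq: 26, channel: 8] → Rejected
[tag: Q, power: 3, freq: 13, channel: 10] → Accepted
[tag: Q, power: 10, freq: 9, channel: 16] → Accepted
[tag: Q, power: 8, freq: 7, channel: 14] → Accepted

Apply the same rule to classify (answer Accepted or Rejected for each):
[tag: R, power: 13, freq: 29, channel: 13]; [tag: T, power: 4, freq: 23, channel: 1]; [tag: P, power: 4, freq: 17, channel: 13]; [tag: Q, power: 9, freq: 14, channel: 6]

Looking at the examples, the only property every 'Accepted' case has and every 'Rejected' case lacks is: tag is Q.

Rejected, Rejected, Rejected, Accepted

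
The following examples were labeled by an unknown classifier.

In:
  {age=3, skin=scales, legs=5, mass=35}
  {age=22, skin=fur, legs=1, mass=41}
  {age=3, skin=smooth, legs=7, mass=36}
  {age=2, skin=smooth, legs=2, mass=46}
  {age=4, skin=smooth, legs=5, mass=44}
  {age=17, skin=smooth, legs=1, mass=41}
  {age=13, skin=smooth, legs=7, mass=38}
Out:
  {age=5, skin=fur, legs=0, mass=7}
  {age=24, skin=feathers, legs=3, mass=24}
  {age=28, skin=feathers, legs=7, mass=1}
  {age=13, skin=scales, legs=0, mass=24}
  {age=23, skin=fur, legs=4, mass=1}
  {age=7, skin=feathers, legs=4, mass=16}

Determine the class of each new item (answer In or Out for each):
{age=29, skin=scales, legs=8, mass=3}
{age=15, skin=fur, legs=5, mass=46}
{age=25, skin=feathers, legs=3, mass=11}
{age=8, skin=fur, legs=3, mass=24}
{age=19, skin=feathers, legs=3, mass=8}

Out, In, Out, Out, Out

The common property of the 'In' items is: mass ≥ 35. No 'Out' item has it.
{age=29, skin=scales, legs=8, mass=3}: mass = 3, fails this test → Out. {age=15, skin=fur, legs=5, mass=46}: mass = 46, qualifies → In. {age=25, skin=feathers, legs=3, mass=11}: mass = 11, fails this test → Out. {age=8, skin=fur, legs=3, mass=24}: mass = 24, fails this test → Out. {age=19, skin=feathers, legs=3, mass=8}: mass = 8, fails this test → Out.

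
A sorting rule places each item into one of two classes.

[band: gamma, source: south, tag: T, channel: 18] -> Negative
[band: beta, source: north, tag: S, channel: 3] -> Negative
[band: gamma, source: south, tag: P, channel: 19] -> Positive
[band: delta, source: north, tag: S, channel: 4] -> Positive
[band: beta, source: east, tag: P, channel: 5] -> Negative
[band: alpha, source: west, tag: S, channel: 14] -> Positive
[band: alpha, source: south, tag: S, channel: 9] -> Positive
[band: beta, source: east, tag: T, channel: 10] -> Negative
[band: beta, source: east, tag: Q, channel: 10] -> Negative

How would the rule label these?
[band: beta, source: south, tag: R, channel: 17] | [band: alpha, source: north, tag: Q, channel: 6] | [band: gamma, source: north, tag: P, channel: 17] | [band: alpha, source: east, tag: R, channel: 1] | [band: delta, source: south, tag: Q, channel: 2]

Negative, Positive, Positive, Positive, Positive

The distinguishing property — band is not beta AND channel ≠ 18 — holds for all the 'Positive' cases and none of the 'Negative' cases.
Negative: [band: beta, source: south, tag: R, channel: 17], since band is beta, channel = 17.
Positive: [band: alpha, source: north, tag: Q, channel: 6], since band is alpha, channel = 6.
Positive: [band: gamma, source: north, tag: P, channel: 17], since band is gamma, channel = 17.
Positive: [band: alpha, source: east, tag: R, channel: 1], since band is alpha, channel = 1.
Positive: [band: delta, source: south, tag: Q, channel: 2], since band is delta, channel = 2.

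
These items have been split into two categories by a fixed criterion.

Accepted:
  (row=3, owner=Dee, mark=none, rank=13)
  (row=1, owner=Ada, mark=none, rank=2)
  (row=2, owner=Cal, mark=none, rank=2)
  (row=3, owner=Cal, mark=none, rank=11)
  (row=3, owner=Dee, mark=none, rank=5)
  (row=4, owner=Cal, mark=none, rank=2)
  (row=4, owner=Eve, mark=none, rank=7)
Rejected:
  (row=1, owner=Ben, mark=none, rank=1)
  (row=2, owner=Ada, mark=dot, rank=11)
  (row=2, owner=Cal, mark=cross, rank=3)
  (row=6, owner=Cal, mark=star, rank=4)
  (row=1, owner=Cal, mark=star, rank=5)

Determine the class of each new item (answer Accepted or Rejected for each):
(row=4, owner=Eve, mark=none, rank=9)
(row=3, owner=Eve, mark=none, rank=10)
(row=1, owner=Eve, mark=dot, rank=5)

The rule appears to be: mark is none AND rank ≥ 2.
(row=4, owner=Eve, mark=none, rank=9) — mark is none, rank = 9, hence Accepted. (row=3, owner=Eve, mark=none, rank=10) — mark is none, rank = 10, hence Accepted. (row=1, owner=Eve, mark=dot, rank=5) — mark is dot, rank = 5, hence Rejected.

Accepted, Accepted, Rejected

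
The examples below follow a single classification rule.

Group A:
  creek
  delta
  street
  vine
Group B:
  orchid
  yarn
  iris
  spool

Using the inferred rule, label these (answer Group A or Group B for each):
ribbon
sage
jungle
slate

Group B, Group A, Group A, Group A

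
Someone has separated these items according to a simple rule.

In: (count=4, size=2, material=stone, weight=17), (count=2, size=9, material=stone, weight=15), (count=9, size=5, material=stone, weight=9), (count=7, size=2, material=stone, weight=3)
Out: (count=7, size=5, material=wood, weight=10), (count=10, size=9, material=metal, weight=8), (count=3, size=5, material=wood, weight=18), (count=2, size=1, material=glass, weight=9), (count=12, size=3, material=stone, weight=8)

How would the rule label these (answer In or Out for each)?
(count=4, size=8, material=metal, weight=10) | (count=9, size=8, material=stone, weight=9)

Out, In

All 'In' examples share one property — material is stone AND count ≤ 9 — and every 'Out' example lacks it.
(count=4, size=8, material=metal, weight=10) — material is metal, count = 4, hence Out.
(count=9, size=8, material=stone, weight=9) — material is stone, count = 9, hence In.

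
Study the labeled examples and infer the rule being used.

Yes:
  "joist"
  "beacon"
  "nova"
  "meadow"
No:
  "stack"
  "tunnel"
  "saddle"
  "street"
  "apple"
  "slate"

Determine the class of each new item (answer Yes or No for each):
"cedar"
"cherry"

No, No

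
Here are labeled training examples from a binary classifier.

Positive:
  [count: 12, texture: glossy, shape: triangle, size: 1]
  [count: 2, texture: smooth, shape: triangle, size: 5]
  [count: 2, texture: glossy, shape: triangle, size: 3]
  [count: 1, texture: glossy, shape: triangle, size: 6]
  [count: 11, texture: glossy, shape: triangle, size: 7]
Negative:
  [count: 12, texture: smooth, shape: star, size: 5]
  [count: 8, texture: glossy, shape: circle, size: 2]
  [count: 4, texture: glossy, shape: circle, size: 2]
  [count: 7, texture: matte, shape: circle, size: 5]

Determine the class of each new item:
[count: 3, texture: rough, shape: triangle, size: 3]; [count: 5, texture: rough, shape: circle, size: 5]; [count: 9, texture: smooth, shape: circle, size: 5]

A rule that fits every label: shape is triangle — true of each 'Positive' example, false of each 'Negative' one.
Positive: [count: 3, texture: rough, shape: triangle, size: 3], since shape is triangle. Negative: [count: 5, texture: rough, shape: circle, size: 5], since shape is circle. Negative: [count: 9, texture: smooth, shape: circle, size: 5], since shape is circle.

Positive, Negative, Negative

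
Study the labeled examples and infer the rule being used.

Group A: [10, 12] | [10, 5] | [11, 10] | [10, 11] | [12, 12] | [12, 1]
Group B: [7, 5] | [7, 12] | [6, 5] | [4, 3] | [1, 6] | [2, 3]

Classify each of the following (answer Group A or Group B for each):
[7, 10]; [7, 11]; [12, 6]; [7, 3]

All 'Group A' examples share one property — first ≥ 10 — and every 'Group B' example lacks it.
Group B: [7, 10], since first 7. Group B: [7, 11], since first 7. Group A: [12, 6], since first 12. Group B: [7, 3], since first 7.

Group B, Group B, Group A, Group B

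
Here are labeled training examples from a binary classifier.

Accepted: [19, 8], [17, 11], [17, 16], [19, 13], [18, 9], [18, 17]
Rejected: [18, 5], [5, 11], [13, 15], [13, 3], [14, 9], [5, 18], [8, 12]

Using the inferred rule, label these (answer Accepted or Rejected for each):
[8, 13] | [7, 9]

One predicate separates the groups cleanly: first > second AND sum ≥ 27.

Rejected, Rejected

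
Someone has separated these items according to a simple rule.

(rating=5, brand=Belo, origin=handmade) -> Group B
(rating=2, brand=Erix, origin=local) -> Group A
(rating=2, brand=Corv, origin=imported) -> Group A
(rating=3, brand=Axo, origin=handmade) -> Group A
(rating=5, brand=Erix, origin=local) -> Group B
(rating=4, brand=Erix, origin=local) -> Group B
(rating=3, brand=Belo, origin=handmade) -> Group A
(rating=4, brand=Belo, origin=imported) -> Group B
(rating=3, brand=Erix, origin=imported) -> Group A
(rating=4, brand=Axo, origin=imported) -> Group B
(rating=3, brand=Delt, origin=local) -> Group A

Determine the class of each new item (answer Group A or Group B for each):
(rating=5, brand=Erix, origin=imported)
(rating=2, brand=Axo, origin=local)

Group B, Group A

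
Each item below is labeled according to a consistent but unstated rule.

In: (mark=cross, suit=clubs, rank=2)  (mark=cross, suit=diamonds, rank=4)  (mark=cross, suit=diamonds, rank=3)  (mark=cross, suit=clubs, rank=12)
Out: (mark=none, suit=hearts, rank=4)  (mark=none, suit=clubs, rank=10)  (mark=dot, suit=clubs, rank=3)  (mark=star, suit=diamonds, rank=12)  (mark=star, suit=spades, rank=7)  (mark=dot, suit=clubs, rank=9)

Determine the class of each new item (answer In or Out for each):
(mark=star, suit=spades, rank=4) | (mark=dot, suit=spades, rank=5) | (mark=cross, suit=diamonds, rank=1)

Looking at the examples, the only property every 'In' case has and every 'Out' case lacks is: mark is cross.
Out: (mark=star, suit=spades, rank=4), since mark is star. Out: (mark=dot, suit=spades, rank=5), since mark is dot. In: (mark=cross, suit=diamonds, rank=1), since mark is cross.

Out, Out, In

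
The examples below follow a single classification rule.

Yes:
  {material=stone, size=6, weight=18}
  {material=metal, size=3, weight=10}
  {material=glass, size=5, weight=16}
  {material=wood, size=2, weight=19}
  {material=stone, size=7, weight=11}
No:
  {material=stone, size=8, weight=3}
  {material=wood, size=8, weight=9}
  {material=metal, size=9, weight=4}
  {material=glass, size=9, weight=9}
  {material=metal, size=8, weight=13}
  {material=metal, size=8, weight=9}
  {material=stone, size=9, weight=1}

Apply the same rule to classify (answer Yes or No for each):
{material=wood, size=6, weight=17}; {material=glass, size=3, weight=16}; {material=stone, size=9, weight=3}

Yes, Yes, No

All 'Yes' examples share one property — size ≤ 7 — and every 'No' example lacks it.
{material=wood, size=6, weight=17} — size = 6, hence Yes.
{material=glass, size=3, weight=16} — size = 3, hence Yes.
{material=stone, size=9, weight=3} — size = 9, hence No.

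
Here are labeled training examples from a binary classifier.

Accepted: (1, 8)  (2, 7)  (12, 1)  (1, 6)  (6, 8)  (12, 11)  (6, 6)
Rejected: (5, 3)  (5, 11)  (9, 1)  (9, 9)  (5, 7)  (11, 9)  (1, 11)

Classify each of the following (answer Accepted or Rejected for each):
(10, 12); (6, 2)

Accepted, Accepted

The common property of the 'Accepted' items is: product is even. No 'Rejected' item has it.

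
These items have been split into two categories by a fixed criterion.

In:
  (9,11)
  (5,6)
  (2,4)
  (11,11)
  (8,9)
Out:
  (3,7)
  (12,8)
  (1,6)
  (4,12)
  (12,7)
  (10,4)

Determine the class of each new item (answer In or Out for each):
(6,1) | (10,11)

Out, In

The classifier is using: |first − second| ≤ 2.
(6,1): |6−1| = 5 — does not satisfy this, so Out. (10,11): |10−11| = 1 — qualifies, so In.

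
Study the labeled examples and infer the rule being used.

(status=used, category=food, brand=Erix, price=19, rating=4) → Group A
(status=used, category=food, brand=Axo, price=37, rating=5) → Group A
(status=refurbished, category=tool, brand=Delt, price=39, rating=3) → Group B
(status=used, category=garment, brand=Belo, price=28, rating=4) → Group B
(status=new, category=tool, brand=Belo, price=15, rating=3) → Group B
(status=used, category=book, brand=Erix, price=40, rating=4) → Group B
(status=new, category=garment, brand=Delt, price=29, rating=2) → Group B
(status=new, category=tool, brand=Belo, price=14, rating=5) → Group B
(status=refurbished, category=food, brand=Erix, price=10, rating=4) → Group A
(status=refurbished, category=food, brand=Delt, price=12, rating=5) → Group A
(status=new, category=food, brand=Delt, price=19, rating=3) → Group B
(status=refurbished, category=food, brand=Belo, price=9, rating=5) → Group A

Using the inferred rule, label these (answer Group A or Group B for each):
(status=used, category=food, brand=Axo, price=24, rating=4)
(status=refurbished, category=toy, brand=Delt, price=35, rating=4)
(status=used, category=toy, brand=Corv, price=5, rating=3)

Group A, Group B, Group B

The rule appears to be: category is food AND rating ≥ 4.
(status=used, category=food, brand=Axo, price=24, rating=4) → category is food, rating = 4 → Group A. (status=refurbished, category=toy, brand=Delt, price=35, rating=4) → category is toy, rating = 4 → Group B. (status=used, category=toy, brand=Corv, price=5, rating=3) → category is toy, rating = 3 → Group B.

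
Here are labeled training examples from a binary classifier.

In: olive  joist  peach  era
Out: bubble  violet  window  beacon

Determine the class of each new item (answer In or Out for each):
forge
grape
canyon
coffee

In, In, Out, Out

The distinguishing property — odd length — holds for all the 'In' cases and none of the 'Out' cases.
forge — length 5, hence In. grape — length 5, hence In. canyon — length 6, hence Out. coffee — length 6, hence Out.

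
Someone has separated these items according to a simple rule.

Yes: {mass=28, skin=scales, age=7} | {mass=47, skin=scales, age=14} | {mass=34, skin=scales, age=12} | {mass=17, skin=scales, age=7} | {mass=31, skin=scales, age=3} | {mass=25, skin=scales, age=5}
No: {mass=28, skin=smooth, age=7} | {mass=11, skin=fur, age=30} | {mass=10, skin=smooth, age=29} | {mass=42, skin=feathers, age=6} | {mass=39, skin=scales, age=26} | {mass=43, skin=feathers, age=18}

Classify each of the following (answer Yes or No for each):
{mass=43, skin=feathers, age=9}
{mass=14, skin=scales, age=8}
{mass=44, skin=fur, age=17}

The distinguishing property — skin is scales AND age ≤ 14 — holds for all the 'Yes' cases and none of the 'No' cases.
{mass=43, skin=feathers, age=9} — skin is feathers, age = 9, hence No. {mass=14, skin=scales, age=8} — skin is scales, age = 8, hence Yes. {mass=44, skin=fur, age=17} — skin is fur, age = 17, hence No.

No, Yes, No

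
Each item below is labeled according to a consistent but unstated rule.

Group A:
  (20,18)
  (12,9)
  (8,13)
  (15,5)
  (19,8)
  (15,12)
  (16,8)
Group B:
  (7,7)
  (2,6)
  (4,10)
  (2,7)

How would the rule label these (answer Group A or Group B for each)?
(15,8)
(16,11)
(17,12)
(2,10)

Group A, Group A, Group A, Group B

The rule appears to be: sum ≥ 20.
(15,8): Group A (15+8 = 23).
(16,11): Group A (16+11 = 27).
(17,12): Group A (17+12 = 29).
(2,10): Group B (2+10 = 12).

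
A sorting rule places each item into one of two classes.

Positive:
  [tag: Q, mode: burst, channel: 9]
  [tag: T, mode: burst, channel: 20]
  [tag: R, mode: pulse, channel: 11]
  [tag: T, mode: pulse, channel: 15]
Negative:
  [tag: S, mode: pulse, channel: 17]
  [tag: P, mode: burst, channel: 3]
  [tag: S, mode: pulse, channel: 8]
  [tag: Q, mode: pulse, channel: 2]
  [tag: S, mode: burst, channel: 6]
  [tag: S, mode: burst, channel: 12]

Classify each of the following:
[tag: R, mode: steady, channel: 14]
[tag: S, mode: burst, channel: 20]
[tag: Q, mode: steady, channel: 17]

The distinguishing property — tag is not S AND channel ≥ 6 — holds for all the 'Positive' cases and none of the 'Negative' cases.

Positive, Negative, Positive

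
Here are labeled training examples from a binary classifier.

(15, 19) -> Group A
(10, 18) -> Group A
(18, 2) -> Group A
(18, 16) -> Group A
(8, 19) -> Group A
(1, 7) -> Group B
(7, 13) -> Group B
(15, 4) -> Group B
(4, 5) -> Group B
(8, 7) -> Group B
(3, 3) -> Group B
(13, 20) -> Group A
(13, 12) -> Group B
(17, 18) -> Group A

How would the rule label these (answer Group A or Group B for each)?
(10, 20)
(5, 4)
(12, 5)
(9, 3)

Group A, Group B, Group B, Group B

The pattern is that an item is 'Group A' exactly when: max ≥ 16.
(10, 20) → max 20 → Group A.
(5, 4) → max 5 → Group B.
(12, 5) → max 12 → Group B.
(9, 3) → max 9 → Group B.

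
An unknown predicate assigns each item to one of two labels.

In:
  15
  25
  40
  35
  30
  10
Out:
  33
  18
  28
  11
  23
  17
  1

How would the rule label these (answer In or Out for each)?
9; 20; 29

Rule: multiple of 5. This holds for each 'In' example and fails for each 'Out' one.

Out, In, Out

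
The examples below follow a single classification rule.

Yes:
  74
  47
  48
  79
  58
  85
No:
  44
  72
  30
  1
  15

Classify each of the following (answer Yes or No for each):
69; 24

The simplest hypothesis consistent with all the labels is: digit sum ≥ 10.
69 — digit sum 6+9 = 15, hence Yes. 24 — digit sum 2+4 = 6, hence No.

Yes, No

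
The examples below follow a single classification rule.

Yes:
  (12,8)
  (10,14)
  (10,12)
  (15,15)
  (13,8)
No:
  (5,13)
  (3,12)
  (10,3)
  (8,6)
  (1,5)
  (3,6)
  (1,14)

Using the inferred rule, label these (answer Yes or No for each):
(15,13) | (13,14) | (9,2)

The common property of the 'Yes' items is: sum ≥ 20. No 'No' item has it.
(15,13) — 15+13 = 28, hence Yes. (13,14) — 13+14 = 27, hence Yes. (9,2) — 9+2 = 11, hence No.

Yes, Yes, No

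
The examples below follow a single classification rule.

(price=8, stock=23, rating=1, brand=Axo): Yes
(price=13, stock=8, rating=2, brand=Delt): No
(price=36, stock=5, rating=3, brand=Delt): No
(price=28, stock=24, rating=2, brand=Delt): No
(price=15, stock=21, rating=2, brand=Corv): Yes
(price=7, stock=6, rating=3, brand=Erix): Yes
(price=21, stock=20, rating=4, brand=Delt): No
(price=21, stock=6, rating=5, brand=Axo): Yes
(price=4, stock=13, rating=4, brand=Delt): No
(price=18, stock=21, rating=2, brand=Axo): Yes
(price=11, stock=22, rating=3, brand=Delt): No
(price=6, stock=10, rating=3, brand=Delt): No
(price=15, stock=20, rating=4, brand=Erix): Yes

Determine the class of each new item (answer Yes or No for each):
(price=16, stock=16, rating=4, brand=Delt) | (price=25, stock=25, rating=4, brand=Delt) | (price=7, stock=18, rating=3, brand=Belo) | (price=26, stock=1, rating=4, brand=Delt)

The rule appears to be: brand is not Delt.
(price=16, stock=16, rating=4, brand=Delt) → brand is Delt → No. (price=25, stock=25, rating=4, brand=Delt) → brand is Delt → No. (price=7, stock=18, rating=3, brand=Belo) → brand is Belo → Yes. (price=26, stock=1, rating=4, brand=Delt) → brand is Delt → No.

No, No, Yes, No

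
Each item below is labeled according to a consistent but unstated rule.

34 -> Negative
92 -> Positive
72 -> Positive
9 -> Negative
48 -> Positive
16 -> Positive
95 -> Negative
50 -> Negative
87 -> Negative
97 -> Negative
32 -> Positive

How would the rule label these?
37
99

All 'Positive' examples share one property — multiple of 4 — and every 'Negative' example lacks it.
37: 37 = 4·9 + 1 — does not fit, so Negative.
99: 99 = 4·24 + 3 — does not fit, so Negative.

Negative, Negative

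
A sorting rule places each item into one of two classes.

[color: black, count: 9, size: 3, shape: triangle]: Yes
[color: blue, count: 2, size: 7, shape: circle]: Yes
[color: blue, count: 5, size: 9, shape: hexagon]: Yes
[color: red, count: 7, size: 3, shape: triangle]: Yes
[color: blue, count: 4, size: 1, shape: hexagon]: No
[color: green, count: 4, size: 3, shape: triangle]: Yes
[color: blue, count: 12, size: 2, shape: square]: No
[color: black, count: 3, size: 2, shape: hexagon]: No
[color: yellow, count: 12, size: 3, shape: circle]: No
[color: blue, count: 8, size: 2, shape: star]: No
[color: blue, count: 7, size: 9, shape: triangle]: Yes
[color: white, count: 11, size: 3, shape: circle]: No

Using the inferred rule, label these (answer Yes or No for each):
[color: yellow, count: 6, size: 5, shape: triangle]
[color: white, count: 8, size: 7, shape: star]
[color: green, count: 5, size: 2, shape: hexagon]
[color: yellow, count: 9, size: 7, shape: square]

Yes, Yes, No, Yes

The distinguishing property — count ≤ 9 AND size ≥ 3 — holds for all the 'Yes' cases and none of the 'No' cases.
[color: yellow, count: 6, size: 5, shape: triangle]: count = 6, size = 5, fits → Yes. [color: white, count: 8, size: 7, shape: star]: count = 8, size = 7, fits → Yes. [color: green, count: 5, size: 2, shape: hexagon]: count = 5, size = 2, fails this test → No. [color: yellow, count: 9, size: 7, shape: square]: count = 9, size = 7, fits → Yes.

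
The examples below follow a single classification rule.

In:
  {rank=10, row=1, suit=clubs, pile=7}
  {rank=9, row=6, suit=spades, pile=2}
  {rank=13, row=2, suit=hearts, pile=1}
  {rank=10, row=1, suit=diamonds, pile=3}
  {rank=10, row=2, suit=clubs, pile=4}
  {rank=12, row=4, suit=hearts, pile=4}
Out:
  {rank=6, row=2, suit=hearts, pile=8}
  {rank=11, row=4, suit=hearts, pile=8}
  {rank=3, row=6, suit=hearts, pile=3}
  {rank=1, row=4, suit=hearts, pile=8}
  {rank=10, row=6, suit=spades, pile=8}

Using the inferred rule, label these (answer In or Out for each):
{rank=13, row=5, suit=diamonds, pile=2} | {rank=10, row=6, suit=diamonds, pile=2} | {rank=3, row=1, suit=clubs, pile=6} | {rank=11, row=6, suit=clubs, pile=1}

Every 'In' example satisfies: rank ≥ 6 AND pile ≤ 7. None of the 'Out' examples do.
{rank=13, row=5, suit=diamonds, pile=2}: rank = 13, pile = 2, qualifies → In. {rank=10, row=6, suit=diamonds, pile=2}: rank = 10, pile = 2, qualifies → In. {rank=3, row=1, suit=clubs, pile=6}: rank = 3, pile = 6, doesn't qualify → Out. {rank=11, row=6, suit=clubs, pile=1}: rank = 11, pile = 1, qualifies → In.

In, In, Out, In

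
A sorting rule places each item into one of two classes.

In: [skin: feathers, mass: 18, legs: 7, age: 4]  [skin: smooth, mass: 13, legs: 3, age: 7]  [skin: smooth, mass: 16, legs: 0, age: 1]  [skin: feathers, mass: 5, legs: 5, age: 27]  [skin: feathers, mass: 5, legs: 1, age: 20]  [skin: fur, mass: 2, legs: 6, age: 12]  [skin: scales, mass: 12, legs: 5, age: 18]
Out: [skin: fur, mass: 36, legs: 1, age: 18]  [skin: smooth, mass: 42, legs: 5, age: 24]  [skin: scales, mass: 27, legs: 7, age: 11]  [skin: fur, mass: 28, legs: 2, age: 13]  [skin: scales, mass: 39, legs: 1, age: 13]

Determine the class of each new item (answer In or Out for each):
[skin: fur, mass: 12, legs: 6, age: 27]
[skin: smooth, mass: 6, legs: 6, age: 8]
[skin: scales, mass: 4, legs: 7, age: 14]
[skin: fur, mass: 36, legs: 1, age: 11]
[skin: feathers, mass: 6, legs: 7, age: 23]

In, In, In, Out, In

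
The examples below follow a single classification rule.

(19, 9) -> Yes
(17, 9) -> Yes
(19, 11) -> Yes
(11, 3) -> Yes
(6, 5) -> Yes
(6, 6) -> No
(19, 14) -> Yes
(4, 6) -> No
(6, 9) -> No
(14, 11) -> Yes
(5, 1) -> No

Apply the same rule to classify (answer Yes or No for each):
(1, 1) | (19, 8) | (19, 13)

No, Yes, Yes

The common property of the 'Yes' items is: first > second AND sum ≥ 10. No 'No' item has it.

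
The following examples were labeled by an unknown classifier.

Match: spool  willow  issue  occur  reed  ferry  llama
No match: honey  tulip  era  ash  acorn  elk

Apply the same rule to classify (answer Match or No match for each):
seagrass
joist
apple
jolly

Match, No match, Match, Match

The classifier is using: has a double letter.
Match: seagrass, since 'ss' doubled. No match: joist, since no doubled letter. Match: apple, since 'pp' doubled. Match: jolly, since 'll' doubled.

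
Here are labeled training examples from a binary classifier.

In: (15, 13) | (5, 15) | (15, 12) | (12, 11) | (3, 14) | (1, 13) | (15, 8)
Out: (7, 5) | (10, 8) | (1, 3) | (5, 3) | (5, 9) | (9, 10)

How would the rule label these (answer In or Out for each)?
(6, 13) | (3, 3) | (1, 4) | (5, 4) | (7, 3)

In, Out, Out, Out, Out

The common property of the 'In' items is: max ≥ 11. No 'Out' item has it.
(6, 13) → max 13 → In. (3, 3) → max 3 → Out. (1, 4) → max 4 → Out. (5, 4) → max 5 → Out. (7, 3) → max 7 → Out.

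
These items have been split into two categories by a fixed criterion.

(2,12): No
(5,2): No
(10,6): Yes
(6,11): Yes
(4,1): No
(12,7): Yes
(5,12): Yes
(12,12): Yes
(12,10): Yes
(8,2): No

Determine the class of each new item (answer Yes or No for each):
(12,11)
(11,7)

Yes, Yes

The common property of the 'Yes' items is: sum ≥ 16. No 'No' item has it.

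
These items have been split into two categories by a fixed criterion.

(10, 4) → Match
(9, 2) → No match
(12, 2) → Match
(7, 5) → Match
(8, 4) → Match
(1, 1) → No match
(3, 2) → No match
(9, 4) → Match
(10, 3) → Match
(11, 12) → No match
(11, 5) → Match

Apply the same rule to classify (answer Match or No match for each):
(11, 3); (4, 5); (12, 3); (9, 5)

The simplest hypothesis consistent with all the labels is: first > second AND sum ≥ 12.
(11, 3) → 11 > 3, 11+3 = 14 → Match. (4, 5) → 4 < 5, 4+5 = 9 → No match. (12, 3) → 12 > 3, 12+3 = 15 → Match. (9, 5) → 9 > 5, 9+5 = 14 → Match.

Match, No match, Match, Match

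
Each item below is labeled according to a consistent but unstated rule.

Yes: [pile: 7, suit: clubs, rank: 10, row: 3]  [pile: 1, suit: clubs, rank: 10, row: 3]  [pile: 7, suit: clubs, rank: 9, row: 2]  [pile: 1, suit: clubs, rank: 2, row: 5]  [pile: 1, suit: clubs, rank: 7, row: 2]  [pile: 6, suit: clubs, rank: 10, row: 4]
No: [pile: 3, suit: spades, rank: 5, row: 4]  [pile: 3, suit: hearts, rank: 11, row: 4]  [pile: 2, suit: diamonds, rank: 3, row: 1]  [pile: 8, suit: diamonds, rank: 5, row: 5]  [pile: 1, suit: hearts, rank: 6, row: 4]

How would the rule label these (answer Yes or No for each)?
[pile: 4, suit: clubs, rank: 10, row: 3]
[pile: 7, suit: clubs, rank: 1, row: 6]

Yes, Yes

The classifier is using: suit is clubs.
[pile: 4, suit: clubs, rank: 10, row: 3]: Yes (suit is clubs).
[pile: 7, suit: clubs, rank: 1, row: 6]: Yes (suit is clubs).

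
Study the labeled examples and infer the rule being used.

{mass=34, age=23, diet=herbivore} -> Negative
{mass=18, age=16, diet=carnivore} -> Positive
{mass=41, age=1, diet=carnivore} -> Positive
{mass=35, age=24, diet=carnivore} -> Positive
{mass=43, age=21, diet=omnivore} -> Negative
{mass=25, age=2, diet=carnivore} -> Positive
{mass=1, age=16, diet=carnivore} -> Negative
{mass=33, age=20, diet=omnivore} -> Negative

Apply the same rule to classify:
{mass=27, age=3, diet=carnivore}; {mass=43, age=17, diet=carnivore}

A rule that fits every label: diet is carnivore AND mass ≥ 18 — true of each 'Positive' example, false of each 'Negative' one.
{mass=27, age=3, diet=carnivore} — diet is carnivore, mass = 27, hence Positive. {mass=43, age=17, diet=carnivore} — diet is carnivore, mass = 43, hence Positive.

Positive, Positive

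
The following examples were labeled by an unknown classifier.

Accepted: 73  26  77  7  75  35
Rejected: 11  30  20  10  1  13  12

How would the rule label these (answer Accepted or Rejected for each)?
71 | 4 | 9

The classifier is using: digit sum ≥ 5.
71 — digit sum 7+1 = 8, hence Accepted. 4 — digit sum 4, hence Rejected. 9 — digit sum 9, hence Accepted.

Accepted, Rejected, Accepted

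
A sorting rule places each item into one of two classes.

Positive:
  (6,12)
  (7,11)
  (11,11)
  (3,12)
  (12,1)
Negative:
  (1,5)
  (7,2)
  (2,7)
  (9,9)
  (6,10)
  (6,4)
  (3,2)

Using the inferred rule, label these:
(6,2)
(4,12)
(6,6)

The pattern is that an item is 'Positive' exactly when: max ≥ 11.
(6,2): max 6 — doesn't qualify, so Negative.
(4,12): max 12 — has this property, so Positive.
(6,6): max 6 — doesn't qualify, so Negative.

Negative, Positive, Negative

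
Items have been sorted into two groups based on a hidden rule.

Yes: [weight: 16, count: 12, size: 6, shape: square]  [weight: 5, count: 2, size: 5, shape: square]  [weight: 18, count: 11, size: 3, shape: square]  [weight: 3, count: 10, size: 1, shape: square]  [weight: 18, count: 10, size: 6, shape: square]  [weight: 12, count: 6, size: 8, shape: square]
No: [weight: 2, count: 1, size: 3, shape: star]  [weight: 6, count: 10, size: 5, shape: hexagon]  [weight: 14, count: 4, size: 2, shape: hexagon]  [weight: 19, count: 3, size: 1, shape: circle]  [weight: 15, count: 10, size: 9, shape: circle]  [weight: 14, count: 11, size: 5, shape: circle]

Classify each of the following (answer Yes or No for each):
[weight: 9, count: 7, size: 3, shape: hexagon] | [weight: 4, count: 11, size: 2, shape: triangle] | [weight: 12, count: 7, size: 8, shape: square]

No, No, Yes

The distinguishing property — shape is square — holds for all the 'Yes' cases and none of the 'No' cases.
No: [weight: 9, count: 7, size: 3, shape: hexagon], since shape is hexagon.
No: [weight: 4, count: 11, size: 2, shape: triangle], since shape is triangle.
Yes: [weight: 12, count: 7, size: 8, shape: square], since shape is square.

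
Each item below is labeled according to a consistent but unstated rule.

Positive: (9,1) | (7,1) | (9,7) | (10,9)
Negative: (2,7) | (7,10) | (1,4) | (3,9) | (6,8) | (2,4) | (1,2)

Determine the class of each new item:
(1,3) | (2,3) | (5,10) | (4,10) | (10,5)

Negative, Negative, Negative, Negative, Positive

A rule that fits every label: first > second — true of each 'Positive' example, false of each 'Negative' one.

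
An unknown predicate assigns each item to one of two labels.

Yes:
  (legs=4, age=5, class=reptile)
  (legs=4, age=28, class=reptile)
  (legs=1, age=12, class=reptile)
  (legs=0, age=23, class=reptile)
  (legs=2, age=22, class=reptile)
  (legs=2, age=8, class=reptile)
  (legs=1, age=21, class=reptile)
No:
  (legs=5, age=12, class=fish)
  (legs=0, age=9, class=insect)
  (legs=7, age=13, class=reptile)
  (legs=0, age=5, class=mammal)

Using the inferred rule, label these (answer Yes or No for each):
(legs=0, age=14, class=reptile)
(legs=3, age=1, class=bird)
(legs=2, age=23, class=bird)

All 'Yes' examples share one property — class is reptile AND legs ≤ 4 — and every 'No' example lacks it.
Yes: (legs=0, age=14, class=reptile), since class is reptile, legs = 0. No: (legs=3, age=1, class=bird), since class is bird, legs = 3. No: (legs=2, age=23, class=bird), since class is bird, legs = 2.

Yes, No, No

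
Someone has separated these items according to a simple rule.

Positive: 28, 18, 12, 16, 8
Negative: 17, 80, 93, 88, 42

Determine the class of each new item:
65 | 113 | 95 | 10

One predicate separates the groups cleanly: even AND at most 28.
65 → 65 is odd, 65 > 28 → Negative.
113 → 113 is odd, 113 > 28 → Negative.
95 → 95 is odd, 95 > 28 → Negative.
10 → 10 is even, 10 ≤ 28 → Positive.

Negative, Negative, Negative, Positive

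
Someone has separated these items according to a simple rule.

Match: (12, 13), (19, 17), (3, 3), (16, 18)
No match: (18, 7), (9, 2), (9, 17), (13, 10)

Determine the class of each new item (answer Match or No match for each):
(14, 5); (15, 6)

No match, No match

Every 'Match' example satisfies: |first − second| ≤ 2. None of the 'No match' examples do.
(14, 5): |14−5| = 9 — fails this test, so No match. (15, 6): |15−6| = 9 — fails this test, so No match.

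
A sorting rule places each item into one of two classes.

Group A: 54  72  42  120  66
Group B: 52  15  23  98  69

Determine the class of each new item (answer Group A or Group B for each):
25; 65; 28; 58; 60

Group B, Group B, Group B, Group B, Group A

Checking candidate rules against both groups, what survives is: multiple of 6.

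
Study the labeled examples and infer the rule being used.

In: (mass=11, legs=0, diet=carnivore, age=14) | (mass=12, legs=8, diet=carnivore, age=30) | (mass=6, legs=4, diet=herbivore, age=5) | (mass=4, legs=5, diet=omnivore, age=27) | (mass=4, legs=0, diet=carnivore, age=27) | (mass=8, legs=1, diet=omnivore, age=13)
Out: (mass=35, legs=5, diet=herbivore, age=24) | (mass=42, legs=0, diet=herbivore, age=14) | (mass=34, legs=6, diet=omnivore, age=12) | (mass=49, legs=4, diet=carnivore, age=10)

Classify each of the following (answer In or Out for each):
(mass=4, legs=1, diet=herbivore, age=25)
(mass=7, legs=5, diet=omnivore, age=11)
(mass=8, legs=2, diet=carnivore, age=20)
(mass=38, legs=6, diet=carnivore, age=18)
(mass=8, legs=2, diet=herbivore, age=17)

The simplest hypothesis consistent with all the labels is: mass ≤ 12.
(mass=4, legs=1, diet=herbivore, age=25): mass = 4 — meets the rule, so In. (mass=7, legs=5, diet=omnivore, age=11): mass = 7 — meets the rule, so In. (mass=8, legs=2, diet=carnivore, age=20): mass = 8 — meets the rule, so In. (mass=38, legs=6, diet=carnivore, age=18): mass = 38 — doesn't qualify, so Out. (mass=8, legs=2, diet=herbivore, age=17): mass = 8 — meets the rule, so In.

In, In, In, Out, In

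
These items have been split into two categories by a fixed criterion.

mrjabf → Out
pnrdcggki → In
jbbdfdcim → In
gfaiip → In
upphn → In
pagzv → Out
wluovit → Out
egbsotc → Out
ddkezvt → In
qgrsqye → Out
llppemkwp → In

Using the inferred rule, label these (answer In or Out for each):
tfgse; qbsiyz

Out, Out

'In' ⟺ has a double letter.
tfgse: no doubled letter, does not fit → Out.
qbsiyz: no doubled letter, does not fit → Out.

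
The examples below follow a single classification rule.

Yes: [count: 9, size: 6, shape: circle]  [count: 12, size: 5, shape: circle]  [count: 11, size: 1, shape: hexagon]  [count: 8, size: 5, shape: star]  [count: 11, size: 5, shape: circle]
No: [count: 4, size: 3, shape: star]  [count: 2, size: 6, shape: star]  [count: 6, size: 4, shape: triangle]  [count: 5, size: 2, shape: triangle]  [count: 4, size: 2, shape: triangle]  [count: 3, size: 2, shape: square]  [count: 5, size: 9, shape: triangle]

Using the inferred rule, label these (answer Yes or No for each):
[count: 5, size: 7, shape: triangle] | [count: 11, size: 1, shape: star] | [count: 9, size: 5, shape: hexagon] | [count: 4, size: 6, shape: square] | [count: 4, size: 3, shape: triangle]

All 'Yes' examples share one property — count ≥ 8 — and every 'No' example lacks it.
No: [count: 5, size: 7, shape: triangle], since count = 5. Yes: [count: 11, size: 1, shape: star], since count = 11. Yes: [count: 9, size: 5, shape: hexagon], since count = 9. No: [count: 4, size: 6, shape: square], since count = 4. No: [count: 4, size: 3, shape: triangle], since count = 4.

No, Yes, Yes, No, No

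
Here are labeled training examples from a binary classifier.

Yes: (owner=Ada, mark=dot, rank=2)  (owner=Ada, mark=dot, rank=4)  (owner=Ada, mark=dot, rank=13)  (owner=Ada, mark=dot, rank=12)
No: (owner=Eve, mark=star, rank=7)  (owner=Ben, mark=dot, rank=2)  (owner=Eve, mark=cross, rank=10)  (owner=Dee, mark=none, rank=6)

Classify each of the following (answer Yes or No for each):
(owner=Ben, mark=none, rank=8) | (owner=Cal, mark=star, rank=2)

Comparing the two groups points to one rule — owner is Ada.

No, No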